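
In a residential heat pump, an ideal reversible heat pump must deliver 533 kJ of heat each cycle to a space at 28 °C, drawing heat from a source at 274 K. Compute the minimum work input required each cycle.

W_in ≈ 48.1 kJ

T_H = 28 °C → 28 + 273.15 = 301.15 K.
COP_HP = T_H/(T_H − T_C) = 301.15/27.15 = 11.0921.
W = Q_H/COP_HP = 533/11.0921 = 48.1 kJ.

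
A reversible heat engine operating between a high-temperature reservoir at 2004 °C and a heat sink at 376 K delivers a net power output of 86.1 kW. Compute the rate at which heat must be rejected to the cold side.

Q̇_C ≈ 17.0 kW

T_H = 2004 °C → 2004 + 273.15 = 2277.15 K.
For a reversible engine, η = 1 − T_C/T_H = 1 − 376.00/2277.15 = 0.8349.
Since Q_C/Q_H = T_C/T_H and Q_H = W/η, Q_C = W·T_C/(T_H − T_C) = 86.1 × 376.00/1901.15 = 17.0 kW.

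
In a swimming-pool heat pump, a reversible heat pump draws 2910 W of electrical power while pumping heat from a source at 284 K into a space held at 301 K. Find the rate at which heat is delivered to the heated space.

For a reversible heat pump, COP_HP = T_H/(T_H − T_C) = 301.00/17.00 = 17.7059.
Q_H = COP_HP · W = 17.7059 × 2910 = 51500 W.

Q̇_H ≈ 51500 W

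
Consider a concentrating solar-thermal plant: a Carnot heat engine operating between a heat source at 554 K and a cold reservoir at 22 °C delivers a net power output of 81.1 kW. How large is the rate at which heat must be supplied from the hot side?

Q̇_H ≈ 174 kW

T_C = 22 °C → 22 + 273.15 = 295.15 K.
η_rev = 1 − T_C/T_H = 1 − 295.15/554.00 = 0.4672.
Q_H = W/η = 81.1/0.4672 = 174 kW.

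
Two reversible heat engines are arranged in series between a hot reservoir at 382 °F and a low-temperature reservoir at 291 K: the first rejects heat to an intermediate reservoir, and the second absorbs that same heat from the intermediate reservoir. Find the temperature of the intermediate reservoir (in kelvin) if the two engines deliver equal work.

T_H = 382 °F → (382 − 32) × 5/9 = 194.44 °C = 467.59 K.
For reversible stages Q_m = Q_H·(T_m/T_H). Setting W₁ = Q_H(1 − T_m/T_H) equal to W₂ = Q_m(1 − T_C/T_m) = Q_H·(T_m − T_C)/T_H gives T_H − T_m = T_m − T_C, so T_m = (T_H + T_C)/2 = (467.59 + 291.00)/2 = 379 K.

T_m ≈ 379 K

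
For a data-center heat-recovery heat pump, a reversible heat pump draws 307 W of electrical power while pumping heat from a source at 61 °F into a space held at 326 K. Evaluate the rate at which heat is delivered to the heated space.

Q̇_H ≈ 2724 W

T_C = 61 °F → (61 − 32) × 5/9 = 16.11 °C = 289.26 K.
The Carnot heat-pump COP is COP_HP = T_H/(T_H − T_C) = 326.00/36.74 = 8.8734.
Q_H = COP_HP · W = 8.8734 × 307 = 2724 W.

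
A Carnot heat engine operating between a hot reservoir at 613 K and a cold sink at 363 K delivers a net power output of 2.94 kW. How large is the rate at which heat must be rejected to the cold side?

Q̇_C ≈ 4.27 kW

Since the cycle is reversible, η = 1 − T_C/T_H = 1 − 363.00/613.00 = 0.4078.
Since Q_C/Q_H = T_C/T_H and Q_H = W/η, Q_C = W·T_C/(T_H − T_C) = 2.94 × 363.00/250.00 = 4.27 kW.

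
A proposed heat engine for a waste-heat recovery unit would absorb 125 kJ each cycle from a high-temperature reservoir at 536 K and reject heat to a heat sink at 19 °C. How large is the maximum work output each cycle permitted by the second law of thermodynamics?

T_C = 19 °C → 19 + 273.15 = 292.15 K.
By the Carnot theorem, η_max = 1 − T_C/T_H = 1 − 292.15/536.00 = 0.4549.
W_max = η_max · Q_H = 0.4549 × 125 = 56.87 kJ.

W_max ≈ 56.87 kJ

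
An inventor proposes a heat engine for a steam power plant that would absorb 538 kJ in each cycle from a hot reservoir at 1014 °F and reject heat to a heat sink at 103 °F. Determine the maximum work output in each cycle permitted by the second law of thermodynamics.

T_H = 1014 °F → (1014 − 32) × 5/9 = 545.56 °C = 818.71 K.
T_C = 103 °F → (103 − 32) × 5/9 = 39.44 °C = 312.59 K.
The second-law ceiling is the Carnot efficiency, η_max = 1 − T_C/T_H = 1 − 312.59/818.71 = 0.6182.
W_max = η_max · Q_H = 0.6182 × 538 = 332.6 kJ.

W_max ≈ 332.6 kJ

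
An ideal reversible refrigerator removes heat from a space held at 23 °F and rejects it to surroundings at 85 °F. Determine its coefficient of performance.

T_H = 85 °F → (85 − 32) × 5/9 = 29.44 °C = 302.59 K.
T_C = 23 °F → (23 − 32) × 5/9 = -5.00 °C = 268.15 K.
The reversible coefficient of performance is COP_R = T_C/(T_H − T_C) = 268.15/(302.59 − 268.15) = 7.78.

COP_R ≈ 7.78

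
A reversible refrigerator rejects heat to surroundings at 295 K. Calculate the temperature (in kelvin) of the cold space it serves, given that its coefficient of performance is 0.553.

T_C ≈ 105.0 K

COP_R = T_C/(T_H − T_C) ⇒ T_C = T_H·COP_R/(1 + COP_R) = 295.00 × 0.553/(1 + 0.553) = 105.0 K.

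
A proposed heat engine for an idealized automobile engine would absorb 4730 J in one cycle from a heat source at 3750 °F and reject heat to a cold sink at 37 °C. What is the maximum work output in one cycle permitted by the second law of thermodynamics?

T_H = 3750 °F → (3750 − 32) × 5/9 = 2065.56 °C = 2338.71 K.
T_C = 37 °C → 37 + 273.15 = 310.15 K.
The upper bound on efficiency is η_max = 1 − T_C/T_H = 1 − 310.15/2338.71 = 0.8674.
W_max = η_max · Q_H = 0.8674 × 4730 = 4100 J.

W_max ≈ 4100 J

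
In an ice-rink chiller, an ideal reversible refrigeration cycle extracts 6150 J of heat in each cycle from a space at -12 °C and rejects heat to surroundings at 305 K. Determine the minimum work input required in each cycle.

W_in ≈ 1033 J

T_C = -12 °C → -12 + 273.15 = 261.15 K.
COP_R = T_C/(T_H − T_C) = 261.15/43.85 = 5.9555.
W = Q_C/COP_R = 6150/5.9555 = 1033 J.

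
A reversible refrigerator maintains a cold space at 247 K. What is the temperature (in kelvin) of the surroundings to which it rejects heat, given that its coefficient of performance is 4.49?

COP_R = T_C/(T_H − T_C) ⇒ T_H = T_C·(1 + 1/COP_R) = 247.00 × (1 + 1/4.49) = 302.0 K.

T_H ≈ 302.0 K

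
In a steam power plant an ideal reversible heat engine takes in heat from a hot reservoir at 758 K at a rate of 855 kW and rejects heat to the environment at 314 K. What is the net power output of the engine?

Since the cycle is reversible, η = 1 − T_C/T_H = 1 − 314.00/758.00 = 0.5858.
W = η·Q_H = 0.5858 × 855 = 501 kW.

Ẇ ≈ 501 kW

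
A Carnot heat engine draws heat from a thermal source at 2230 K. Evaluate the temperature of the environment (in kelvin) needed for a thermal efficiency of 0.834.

From η = 1 − T_C/T_H, T_C = T_H·(1 − η) = 2230.00 × (1 − 0.834) = 370 K.

T_C ≈ 370 K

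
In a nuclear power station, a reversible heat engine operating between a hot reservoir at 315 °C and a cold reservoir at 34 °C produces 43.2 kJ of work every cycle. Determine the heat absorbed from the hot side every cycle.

T_H = 315 °C → 315 + 273.15 = 588.15 K.
T_C = 34 °C → 34 + 273.15 = 307.15 K.
For a reversible engine, η = 1 − T_C/T_H = 1 − 307.15/588.15 = 0.4778.
Q_H = W/η = 43.2/0.4778 = 90.4 kJ.

Q_H ≈ 90.4 kJ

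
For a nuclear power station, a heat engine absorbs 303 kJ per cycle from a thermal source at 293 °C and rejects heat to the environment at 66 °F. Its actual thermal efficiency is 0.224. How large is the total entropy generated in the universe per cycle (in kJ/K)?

T_H = 293 °C → 293 + 273.15 = 566.15 K.
T_C = 66 °F → (66 − 32) × 5/9 = 18.89 °C = 292.04 K.
W = η·Q_H = 0.224 × 303 = 67.87 kJ, so Q_C = Q_H − W = 235.1 kJ.
Entropy balance on the reservoirs: −Q_H/T_H = -0.5352 kJ/K, +Q_C/T_C = 0.8051 kJ/K.
ΔS_univ = −Q_H/T_H + Q_C/T_C = 0.2699 kJ/K (> 0, since η = 0.224 < η_Carnot = 0.484).

ΔS_univ ≈ 0.2699 kJ/K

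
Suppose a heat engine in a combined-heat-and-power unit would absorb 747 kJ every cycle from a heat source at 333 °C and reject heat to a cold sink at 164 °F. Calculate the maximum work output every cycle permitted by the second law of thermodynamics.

T_H = 333 °C → 333 + 273.15 = 606.15 K.
T_C = 164 °F → (164 − 32) × 5/9 = 73.33 °C = 346.48 K.
The second-law ceiling is the Carnot efficiency, η_max = 1 − T_C/T_H = 1 − 346.48/606.15 = 0.4284.
W_max = η_max · Q_H = 0.4284 × 747 = 320 kJ.

W_max ≈ 320 kJ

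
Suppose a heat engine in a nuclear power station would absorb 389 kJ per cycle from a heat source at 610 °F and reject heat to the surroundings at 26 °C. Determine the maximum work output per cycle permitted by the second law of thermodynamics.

T_H = 610 °F → (610 − 32) × 5/9 = 321.11 °C = 594.26 K.
T_C = 26 °C → 26 + 273.15 = 299.15 K.
No engine can exceed the Carnot limit: η_max = 1 − T_C/T_H = 1 − 299.15/594.26 = 0.4966.
W_max = η_max · Q_H = 0.4966 × 389 = 193 kJ.

W_max ≈ 193 kJ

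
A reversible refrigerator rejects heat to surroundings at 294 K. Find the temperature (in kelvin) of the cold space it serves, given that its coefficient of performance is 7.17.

COP_R = T_C/(T_H − T_C) ⇒ T_C = T_H·COP_R/(1 + COP_R) = 294.00 × 7.17/(1 + 7.17) = 258 K.

T_C ≈ 258 K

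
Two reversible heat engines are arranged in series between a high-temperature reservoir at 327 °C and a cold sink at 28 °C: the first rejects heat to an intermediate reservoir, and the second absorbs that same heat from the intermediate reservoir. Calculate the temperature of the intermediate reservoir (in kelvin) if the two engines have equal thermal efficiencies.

T_H = 327 °C → 327 + 273.15 = 600.15 K.
T_C = 28 °C → 28 + 273.15 = 301.15 K.
Equal efficiencies require 1 − T_m/T_H = 1 − T_C/T_m, i.e. T_m/T_H = T_C/T_m, so T_m = √(T_H·T_C) = √(600.15 × 301.15) = 425 K.

T_m ≈ 425 K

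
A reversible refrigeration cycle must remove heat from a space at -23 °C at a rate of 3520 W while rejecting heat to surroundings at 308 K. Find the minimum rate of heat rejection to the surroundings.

T_C = -23 °C → -23 + 273.15 = 250.15 K.
For a reversible cycle Q_H/Q_C = T_H/T_C, so Q_H = Q_C·T_H/T_C = 3520 × 308.00/250.15 = 4330 W.

Q̇_H ≈ 4330 W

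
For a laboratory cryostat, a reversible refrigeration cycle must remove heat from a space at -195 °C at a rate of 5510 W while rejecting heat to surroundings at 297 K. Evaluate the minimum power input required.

Ẇ_in ≈ 15400 W

T_C = -195 °C → -195 + 273.15 = 78.15 K.
The reversible coefficient of performance is COP_R = T_C/(T_H − T_C) = 78.15/218.85 = 0.3571.
W = Q_C/COP_R = 5510/0.3571 = 15400 W.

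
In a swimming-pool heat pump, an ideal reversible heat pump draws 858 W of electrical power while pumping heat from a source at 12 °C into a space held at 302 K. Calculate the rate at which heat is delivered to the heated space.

Q̇_H ≈ 15400 W

T_C = 12 °C → 12 + 273.15 = 285.15 K.
Reversible heating COP: COP_HP = T_H/(T_H − T_C) = 302.00/16.85 = 17.9228.
Q_H = COP_HP · W = 17.9228 × 858 = 15400 W.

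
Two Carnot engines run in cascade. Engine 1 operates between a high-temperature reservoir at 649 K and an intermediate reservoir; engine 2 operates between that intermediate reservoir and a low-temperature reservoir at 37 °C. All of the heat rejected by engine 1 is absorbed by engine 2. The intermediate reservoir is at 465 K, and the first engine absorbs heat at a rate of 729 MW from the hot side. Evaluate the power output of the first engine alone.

T_C = 37 °C → 37 + 273.15 = 310.15 K.
First-stage efficiency η₁ = 1 − T_m/T_H = 1 − 465.00/649.00 = 0.2835.
W₁ = η₁·Q_H = 0.2835 × 729 = 207 MW.

Ẇ₁ ≈ 207 MW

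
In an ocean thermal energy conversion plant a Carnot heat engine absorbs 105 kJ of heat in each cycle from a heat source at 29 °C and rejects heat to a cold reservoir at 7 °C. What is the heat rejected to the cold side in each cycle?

Q_C ≈ 97.4 kJ

T_H = 29 °C → 29 + 273.15 = 302.15 K.
T_C = 7 °C → 7 + 273.15 = 280.15 K.
Carnot efficiency: η = 1 − T_C/T_H = 1 − 280.15/302.15 = 0.0728.
For a reversible cycle Q_C/Q_H = T_C/T_H, so Q_C = 105 × 280.15/302.15 = 97.4 kJ.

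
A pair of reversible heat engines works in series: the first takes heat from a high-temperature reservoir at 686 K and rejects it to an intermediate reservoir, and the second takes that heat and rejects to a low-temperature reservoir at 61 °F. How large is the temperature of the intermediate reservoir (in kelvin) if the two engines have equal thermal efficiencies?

T_C = 61 °F → (61 − 32) × 5/9 = 16.11 °C = 289.26 K.
Equal efficiencies require 1 − T_m/T_H = 1 − T_C/T_m, i.e. T_m/T_H = T_C/T_m, so T_m = √(T_H·T_C) = √(686.00 × 289.26) = 445.5 K.

T_m ≈ 445.5 K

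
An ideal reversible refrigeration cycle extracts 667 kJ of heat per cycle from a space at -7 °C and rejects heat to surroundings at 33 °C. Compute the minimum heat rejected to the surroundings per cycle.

Q_H ≈ 767 kJ

T_H = 33 °C → 33 + 273.15 = 306.15 K.
T_C = -7 °C → -7 + 273.15 = 266.15 K.
For a reversible cycle Q_H/Q_C = T_H/T_C, so Q_H = Q_C·T_H/T_C = 667 × 306.15/266.15 = 767 kJ.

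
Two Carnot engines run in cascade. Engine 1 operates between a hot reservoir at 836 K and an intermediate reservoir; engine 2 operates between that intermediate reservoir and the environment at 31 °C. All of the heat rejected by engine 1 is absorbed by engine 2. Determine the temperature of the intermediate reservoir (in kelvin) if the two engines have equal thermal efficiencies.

T_C = 31 °C → 31 + 273.15 = 304.15 K.
Equal efficiencies require 1 − T_m/T_H = 1 − T_C/T_m, i.e. T_m/T_H = T_C/T_m, so T_m = √(T_H·T_C) = √(836.00 × 304.15) = 504 K.

T_m ≈ 504 K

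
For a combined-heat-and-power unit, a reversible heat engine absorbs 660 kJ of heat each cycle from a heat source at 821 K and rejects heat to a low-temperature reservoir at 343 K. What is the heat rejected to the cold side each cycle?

Carnot efficiency: η = 1 − T_C/T_H = 1 − 343.00/821.00 = 0.5822.
For a reversible cycle Q_C/Q_H = T_C/T_H, so Q_C = 660 × 343.00/821.00 = 275.7 kJ.

Q_C ≈ 275.7 kJ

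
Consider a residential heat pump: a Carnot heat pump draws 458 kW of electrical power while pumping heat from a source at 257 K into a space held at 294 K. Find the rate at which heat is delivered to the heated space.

The Carnot heat-pump COP is COP_HP = T_H/(T_H − T_C) = 294.00/37.00 = 7.9459.
Q_H = COP_HP · W = 7.9459 × 458 = 3640 kW.

Q̇_H ≈ 3640 kW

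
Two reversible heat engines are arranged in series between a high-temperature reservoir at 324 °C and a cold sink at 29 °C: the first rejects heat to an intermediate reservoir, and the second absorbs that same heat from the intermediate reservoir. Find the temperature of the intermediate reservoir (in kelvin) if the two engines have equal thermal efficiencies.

T_m ≈ 425 K

T_H = 324 °C → 324 + 273.15 = 597.15 K.
T_C = 29 °C → 29 + 273.15 = 302.15 K.
Equal efficiencies require 1 − T_m/T_H = 1 − T_C/T_m, i.e. T_m/T_H = T_C/T_m, so T_m = √(T_H·T_C) = √(597.15 × 302.15) = 425 K.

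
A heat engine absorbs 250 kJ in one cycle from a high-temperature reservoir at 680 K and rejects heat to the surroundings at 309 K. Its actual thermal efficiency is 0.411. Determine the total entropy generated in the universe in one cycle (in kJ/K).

ΔS_univ ≈ 0.109 kJ/K

W = η·Q_H = 0.411 × 250 = 102.8 kJ, so Q_C = Q_H − W = 147.2 kJ.
The hot reservoir loses entropy Q_H/T_H = 250/680.00 = 0.3676 kJ/K; the cold reservoir gains Q_C/T_C = 147.2/309.00 = 0.4765 kJ/K.
ΔS_univ = −Q_H/T_H + Q_C/T_C = 0.109 kJ/K (> 0, since η = 0.411 < η_Carnot = 0.546).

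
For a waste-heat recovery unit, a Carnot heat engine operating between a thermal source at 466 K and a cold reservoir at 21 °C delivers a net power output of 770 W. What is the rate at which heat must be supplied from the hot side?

T_C = 21 °C → 21 + 273.15 = 294.15 K.
Carnot efficiency: η = 1 − T_C/T_H = 1 − 294.15/466.00 = 0.3688.
Q_H = W/η = 770/0.3688 = 2090 W.

Q̇_H ≈ 2090 W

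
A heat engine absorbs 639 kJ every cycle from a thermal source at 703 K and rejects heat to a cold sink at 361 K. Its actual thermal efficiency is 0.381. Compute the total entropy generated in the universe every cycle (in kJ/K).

ΔS_univ ≈ 0.1867 kJ/K

W = η·Q_H = 0.381 × 639 = 243.5 kJ, so Q_C = Q_H − W = 395.5 kJ.
Reservoir entropy changes: ΔS_H = −Q_H/T_H = −639/703.00 = -0.9090 kJ/K and ΔS_C = +Q_C/T_C = 395.5/361.00 = 1.096 kJ/K.
ΔS_univ = −Q_H/T_H + Q_C/T_C = 0.1867 kJ/K (> 0, since η = 0.381 < η_Carnot = 0.486).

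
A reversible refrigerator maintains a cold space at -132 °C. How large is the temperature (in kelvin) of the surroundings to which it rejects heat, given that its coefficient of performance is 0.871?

T_H ≈ 303.2 K

T_C = -132 °C → -132 + 273.15 = 141.15 K.
COP_R = T_C/(T_H − T_C) ⇒ T_H = T_C·(1 + 1/COP_R) = 141.15 × (1 + 1/0.871) = 303.2 K.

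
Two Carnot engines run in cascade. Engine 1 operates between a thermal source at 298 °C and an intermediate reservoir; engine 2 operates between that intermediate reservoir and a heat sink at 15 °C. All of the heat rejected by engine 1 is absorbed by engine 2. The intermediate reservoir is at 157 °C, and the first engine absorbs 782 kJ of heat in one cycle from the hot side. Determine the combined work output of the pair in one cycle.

W_total ≈ 387.5 kJ

T_H = 298 °C → 298 + 273.15 = 571.15 K.
T_C = 15 °C → 15 + 273.15 = 288.15 K.
Two reversible stages in series are equivalent to a single Carnot engine between T_H and T_C, so η_total = 1 − T_C/T_H = 1 − 288.15/571.15 = 0.4955.
W_total = η_total · Q_H = 0.4955 × 782 = 387.5 kJ.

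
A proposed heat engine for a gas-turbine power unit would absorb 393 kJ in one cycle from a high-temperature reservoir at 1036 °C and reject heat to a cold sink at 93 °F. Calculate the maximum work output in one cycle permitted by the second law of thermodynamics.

W_max ≈ 301 kJ

T_H = 1036 °C → 1036 + 273.15 = 1309.15 K.
T_C = 93 °F → (93 − 32) × 5/9 = 33.89 °C = 307.04 K.
By the Carnot theorem, η_max = 1 − T_C/T_H = 1 − 307.04/1309.15 = 0.7655.
W_max = η_max · Q_H = 0.7655 × 393 = 301 kJ.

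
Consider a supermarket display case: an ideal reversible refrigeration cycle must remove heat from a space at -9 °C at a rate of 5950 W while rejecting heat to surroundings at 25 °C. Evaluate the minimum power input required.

Ẇ_in ≈ 766 W

T_H = 25 °C → 25 + 273.15 = 298.15 K.
T_C = -9 °C → -9 + 273.15 = 264.15 K.
Carnot COP: COP_R = T_C/(T_H − T_C) = 264.15/34.00 = 7.7691.
W = Q_C/COP_R = 5950/7.7691 = 766 W.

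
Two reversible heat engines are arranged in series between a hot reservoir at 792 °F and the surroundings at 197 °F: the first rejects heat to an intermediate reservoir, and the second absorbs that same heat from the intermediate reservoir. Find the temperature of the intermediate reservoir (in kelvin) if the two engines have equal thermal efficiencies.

T_H = 792 °F → (792 − 32) × 5/9 = 422.22 °C = 695.37 K.
T_C = 197 °F → (197 − 32) × 5/9 = 91.67 °C = 364.82 K.
Equal efficiencies require 1 − T_m/T_H = 1 − T_C/T_m, i.e. T_m/T_H = T_C/T_m, so T_m = √(T_H·T_C) = √(695.37 × 364.82) = 504 K.

T_m ≈ 504 K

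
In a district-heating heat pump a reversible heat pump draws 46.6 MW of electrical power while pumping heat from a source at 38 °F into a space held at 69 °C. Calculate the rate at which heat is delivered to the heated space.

Q̇_H ≈ 243 MW

T_H = 69 °C → 69 + 273.15 = 342.15 K.
T_C = 38 °F → (38 − 32) × 5/9 = 3.33 °C = 276.48 K.
The Carnot heat-pump COP is COP_HP = T_H/(T_H − T_C) = 342.15/65.67 = 5.2104.
Q_H = COP_HP · W = 5.2104 × 46.6 = 243 MW.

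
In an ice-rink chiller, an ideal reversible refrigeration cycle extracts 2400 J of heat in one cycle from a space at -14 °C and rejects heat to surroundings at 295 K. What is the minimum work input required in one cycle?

T_C = -14 °C → -14 + 273.15 = 259.15 K.
For a reversible refrigerator, COP_R = T_C/(T_H − T_C) = 259.15/35.85 = 7.2287.
W = Q_C/COP_R = 2400/7.2287 = 332 J.

W_in ≈ 332 J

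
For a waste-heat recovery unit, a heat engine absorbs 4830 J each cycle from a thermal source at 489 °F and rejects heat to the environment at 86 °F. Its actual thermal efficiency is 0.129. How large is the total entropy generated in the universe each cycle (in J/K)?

ΔS_univ ≈ 4.71 J/K

T_H = 489 °F → (489 − 32) × 5/9 = 253.89 °C = 527.04 K.
T_C = 86 °F → (86 − 32) × 5/9 = 30.00 °C = 303.15 K.
W = η·Q_H = 0.129 × 4830 = 623.1 J, so Q_C = Q_H − W = 4207 J.
Reservoir entropy changes: ΔS_H = −Q_H/T_H = −4830/527.04 = -9.164 J/K and ΔS_C = +Q_C/T_C = 4207/303.15 = 13.88 J/K.
ΔS_univ = −Q_H/T_H + Q_C/T_C = 4.71 J/K (> 0, since η = 0.129 < η_Carnot = 0.425).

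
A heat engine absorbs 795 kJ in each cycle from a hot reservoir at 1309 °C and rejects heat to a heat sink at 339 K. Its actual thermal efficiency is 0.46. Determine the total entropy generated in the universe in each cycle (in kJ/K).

ΔS_univ ≈ 0.764 kJ/K

T_H = 1309 °C → 1309 + 273.15 = 1582.15 K.
W = η·Q_H = 0.46 × 795 = 365.7 kJ, so Q_C = Q_H − W = 429.3 kJ.
Reservoir entropy changes: ΔS_H = −Q_H/T_H = −795/1582.15 = -0.5025 kJ/K and ΔS_C = +Q_C/T_C = 429.3/339.00 = 1.266 kJ/K.
ΔS_univ = −Q_H/T_H + Q_C/T_C = 0.764 kJ/K (> 0, since η = 0.46 < η_Carnot = 0.786).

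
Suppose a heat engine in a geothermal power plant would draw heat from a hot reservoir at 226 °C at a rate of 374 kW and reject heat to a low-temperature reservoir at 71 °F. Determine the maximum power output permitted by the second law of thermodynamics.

T_H = 226 °C → 226 + 273.15 = 499.15 K.
T_C = 71 °F → (71 − 32) × 5/9 = 21.67 °C = 294.82 K.
By the Carnot theorem, η_max = 1 − T_C/T_H = 1 − 294.82/499.15 = 0.4094.
W_max = η_max · Q_H = 0.4094 × 374 = 153 kW.

Ẇ_max ≈ 153 kW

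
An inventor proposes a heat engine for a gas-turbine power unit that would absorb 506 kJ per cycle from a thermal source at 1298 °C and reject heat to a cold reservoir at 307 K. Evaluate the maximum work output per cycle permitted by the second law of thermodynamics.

W_max ≈ 407 kJ

T_H = 1298 °C → 1298 + 273.15 = 1571.15 K.
By the Carnot theorem, η_max = 1 − T_C/T_H = 1 − 307.00/1571.15 = 0.8046.
W_max = η_max · Q_H = 0.8046 × 506 = 407 kJ.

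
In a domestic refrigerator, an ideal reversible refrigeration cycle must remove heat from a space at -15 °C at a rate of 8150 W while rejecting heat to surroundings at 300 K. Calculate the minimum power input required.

Ẇ_in ≈ 1320 W

T_C = -15 °C → -15 + 273.15 = 258.15 K.
For a reversible refrigerator, COP_R = T_C/(T_H − T_C) = 258.15/41.85 = 6.1685.
W = Q_C/COP_R = 8150/6.1685 = 1320 W.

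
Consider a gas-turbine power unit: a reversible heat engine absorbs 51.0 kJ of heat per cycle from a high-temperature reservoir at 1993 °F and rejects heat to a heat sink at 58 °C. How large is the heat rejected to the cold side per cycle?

T_H = 1993 °F → (1993 − 32) × 5/9 = 1089.44 °C = 1362.59 K.
T_C = 58 °C → 58 + 273.15 = 331.15 K.
η_rev = 1 − T_C/T_H = 1 − 331.15/1362.59 = 0.7570.
For a reversible cycle Q_C/Q_H = T_C/T_H, so Q_C = 51.0 × 331.15/1362.59 = 12.4 kJ.

Q_C ≈ 12.4 kJ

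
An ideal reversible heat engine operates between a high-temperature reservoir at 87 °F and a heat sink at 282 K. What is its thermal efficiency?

η ≈ 0.0715

T_H = 87 °F → (87 − 32) × 5/9 = 30.56 °C = 303.71 K.
η_rev = 1 − T_C/T_H = 1 − 282.00/303.71 = 0.0715.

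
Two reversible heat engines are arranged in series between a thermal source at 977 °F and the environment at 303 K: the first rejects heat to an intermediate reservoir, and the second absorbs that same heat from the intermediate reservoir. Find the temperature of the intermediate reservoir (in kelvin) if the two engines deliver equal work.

T_H = 977 °F → (977 − 32) × 5/9 = 525.00 °C = 798.15 K.
For reversible stages Q_m = Q_H·(T_m/T_H). Setting W₁ = Q_H(1 − T_m/T_H) equal to W₂ = Q_m(1 − T_C/T_m) = Q_H·(T_m − T_C)/T_H gives T_H − T_m = T_m − T_C, so T_m = (T_H + T_C)/2 = (798.15 + 303.00)/2 = 551 K.

T_m ≈ 551 K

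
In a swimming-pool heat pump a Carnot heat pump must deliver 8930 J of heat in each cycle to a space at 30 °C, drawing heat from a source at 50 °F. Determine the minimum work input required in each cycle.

W_in ≈ 589 J

T_H = 30 °C → 30 + 273.15 = 303.15 K.
T_C = 50 °F → (50 − 32) × 5/9 = 10.00 °C = 283.15 K.
The Carnot heat-pump COP is COP_HP = T_H/(T_H − T_C) = 303.15/20.00 = 15.1575.
W = Q_H/COP_HP = 8930/15.1575 = 589 J.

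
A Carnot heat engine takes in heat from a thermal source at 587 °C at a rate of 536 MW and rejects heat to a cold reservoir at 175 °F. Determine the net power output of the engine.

T_H = 587 °C → 587 + 273.15 = 860.15 K.
T_C = 175 °F → (175 − 32) × 5/9 = 79.44 °C = 352.59 K.
η_rev = 1 − T_C/T_H = 1 − 352.59/860.15 = 0.5901.
W = η·Q_H = 0.5901 × 536 = 316 MW.

Ẇ ≈ 316 MW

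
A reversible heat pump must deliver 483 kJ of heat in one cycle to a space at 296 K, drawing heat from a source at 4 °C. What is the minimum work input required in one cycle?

W_in ≈ 30.8 kJ

T_C = 4 °C → 4 + 273.15 = 277.15 K.
The Carnot heat-pump COP is COP_HP = T_H/(T_H − T_C) = 296.00/18.85 = 15.7029.
W = Q_H/COP_HP = 483/15.7029 = 30.8 kJ.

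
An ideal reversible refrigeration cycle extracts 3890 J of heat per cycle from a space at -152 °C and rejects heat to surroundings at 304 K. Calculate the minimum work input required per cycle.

T_C = -152 °C → -152 + 273.15 = 121.15 K.
COP_R = T_C/(T_H − T_C) = 121.15/182.85 = 0.6626.
W = Q_C/COP_R = 3890/0.6626 = 5870 J.

W_in ≈ 5870 J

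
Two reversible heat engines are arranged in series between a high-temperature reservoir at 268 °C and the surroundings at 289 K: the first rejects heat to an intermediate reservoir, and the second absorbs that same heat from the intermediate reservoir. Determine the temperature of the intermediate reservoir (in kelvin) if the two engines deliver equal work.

T_m ≈ 415.1 K

T_H = 268 °C → 268 + 273.15 = 541.15 K.
For reversible stages Q_m = Q_H·(T_m/T_H). Setting W₁ = Q_H(1 − T_m/T_H) equal to W₂ = Q_m(1 − T_C/T_m) = Q_H·(T_m − T_C)/T_H gives T_H − T_m = T_m − T_C, so T_m = (T_H + T_C)/2 = (541.15 + 289.00)/2 = 415.1 K.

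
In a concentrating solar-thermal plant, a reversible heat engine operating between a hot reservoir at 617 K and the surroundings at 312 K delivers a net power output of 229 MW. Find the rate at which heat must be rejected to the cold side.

Q̇_C ≈ 234 MW

Carnot efficiency: η = 1 − T_C/T_H = 1 − 312.00/617.00 = 0.4943.
Since Q_C/Q_H = T_C/T_H and Q_H = W/η, Q_C = W·T_C/(T_H − T_C) = 229 × 312.00/305.00 = 234 MW.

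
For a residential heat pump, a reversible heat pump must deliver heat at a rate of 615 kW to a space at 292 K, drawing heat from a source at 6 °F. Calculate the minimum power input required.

T_C = 6 °F → (6 − 32) × 5/9 = -14.44 °C = 258.71 K.
For a reversible heat pump, COP_HP = T_H/(T_H − T_C) = 292.00/33.29 = 8.7702.
W = Q_H/COP_HP = 615/8.7702 = 70.1 kW.

Ẇ_in ≈ 70.1 kW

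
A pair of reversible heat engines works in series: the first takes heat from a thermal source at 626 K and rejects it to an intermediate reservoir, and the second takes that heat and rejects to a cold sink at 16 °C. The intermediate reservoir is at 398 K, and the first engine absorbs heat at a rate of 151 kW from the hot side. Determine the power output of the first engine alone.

T_C = 16 °C → 16 + 273.15 = 289.15 K.
First-stage efficiency η₁ = 1 − T_m/T_H = 1 − 398.00/626.00 = 0.3642.
W₁ = η₁·Q_H = 0.3642 × 151 = 55.0 kW.

Ẇ₁ ≈ 55.0 kW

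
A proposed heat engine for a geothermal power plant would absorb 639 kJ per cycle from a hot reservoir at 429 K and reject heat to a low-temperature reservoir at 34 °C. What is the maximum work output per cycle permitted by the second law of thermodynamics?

T_C = 34 °C → 34 + 273.15 = 307.15 K.
The upper bound on efficiency is η_max = 1 − T_C/T_H = 1 − 307.15/429.00 = 0.2840.
W_max = η_max · Q_H = 0.2840 × 639 = 181 kJ.

W_max ≈ 181 kJ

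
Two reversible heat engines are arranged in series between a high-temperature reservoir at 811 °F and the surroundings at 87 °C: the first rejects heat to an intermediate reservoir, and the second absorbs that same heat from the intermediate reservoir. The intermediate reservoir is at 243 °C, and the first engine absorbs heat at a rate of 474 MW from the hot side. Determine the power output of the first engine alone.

Ẇ₁ ≈ 127.4 MW

T_H = 811 °F → (811 − 32) × 5/9 = 432.78 °C = 705.93 K.
T_C = 87 °C → 87 + 273.15 = 360.15 K.
T_m = 243 °C → 243 + 273.15 = 516.15 K.
First-stage efficiency η₁ = 1 − T_m/T_H = 1 − 516.15/705.93 = 0.2688.
W₁ = η₁·Q_H = 0.2688 × 474 = 127.4 MW.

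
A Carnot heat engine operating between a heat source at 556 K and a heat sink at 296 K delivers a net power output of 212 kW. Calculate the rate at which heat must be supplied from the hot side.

For a reversible engine, η = 1 − T_C/T_H = 1 − 296.00/556.00 = 0.4676.
Q_H = W/η = 212/0.4676 = 453 kW.

Q̇_H ≈ 453 kW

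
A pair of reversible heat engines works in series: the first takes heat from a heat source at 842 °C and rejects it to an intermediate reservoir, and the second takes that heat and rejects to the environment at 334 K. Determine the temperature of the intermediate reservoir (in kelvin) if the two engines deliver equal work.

T_m ≈ 725 K

T_H = 842 °C → 842 + 273.15 = 1115.15 K.
For reversible stages Q_m = Q_H·(T_m/T_H). Setting W₁ = Q_H(1 − T_m/T_H) equal to W₂ = Q_m(1 − T_C/T_m) = Q_H·(T_m − T_C)/T_H gives T_H − T_m = T_m − T_C, so T_m = (T_H + T_C)/2 = (1115.15 + 334.00)/2 = 725 K.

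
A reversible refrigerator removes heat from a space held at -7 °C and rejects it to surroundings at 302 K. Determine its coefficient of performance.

T_C = -7 °C → -7 + 273.15 = 266.15 K.
COP_R = T_C/(T_H − T_C) = 266.15/(302.00 − 266.15) = 7.42.

COP_R ≈ 7.42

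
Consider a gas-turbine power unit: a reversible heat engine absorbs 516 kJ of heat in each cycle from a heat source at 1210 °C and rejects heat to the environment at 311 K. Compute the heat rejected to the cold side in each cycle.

T_H = 1210 °C → 1210 + 273.15 = 1483.15 K.
η_rev = 1 − T_C/T_H = 1 − 311.00/1483.15 = 0.7903.
For a reversible cycle Q_C/Q_H = T_C/T_H, so Q_C = 516 × 311.00/1483.15 = 108 kJ.

Q_C ≈ 108 kJ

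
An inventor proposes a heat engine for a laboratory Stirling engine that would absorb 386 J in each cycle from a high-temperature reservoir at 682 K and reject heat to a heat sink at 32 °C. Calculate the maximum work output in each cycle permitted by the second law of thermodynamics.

W_max ≈ 213.3 J

T_C = 32 °C → 32 + 273.15 = 305.15 K.
No engine can exceed the Carnot limit: η_max = 1 − T_C/T_H = 1 − 305.15/682.00 = 0.5526.
W_max = η_max · Q_H = 0.5526 × 386 = 213.3 J.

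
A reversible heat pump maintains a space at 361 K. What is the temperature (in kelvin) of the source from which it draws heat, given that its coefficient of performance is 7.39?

COP_HP = T_H/(T_H − T_C) ⇒ T_C = T_H·(COP_HP − 1)/COP_HP = 361.00 × (7.39 − 1)/7.39 = 312.2 K.

T_C ≈ 312.2 K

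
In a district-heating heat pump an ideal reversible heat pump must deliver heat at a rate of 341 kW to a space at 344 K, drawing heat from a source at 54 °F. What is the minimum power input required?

T_C = 54 °F → (54 − 32) × 5/9 = 12.22 °C = 285.37 K.
For a reversible heat pump, COP_HP = T_H/(T_H − T_C) = 344.00/58.63 = 5.8675.
W = Q_H/COP_HP = 341/5.8675 = 58.12 kW.

Ẇ_in ≈ 58.12 kW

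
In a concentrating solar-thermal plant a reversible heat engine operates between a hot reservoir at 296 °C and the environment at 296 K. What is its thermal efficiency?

T_H = 296 °C → 296 + 273.15 = 569.15 K.
Since the cycle is reversible, η = 1 − T_C/T_H = 1 − 296.00/569.15 = 0.480.

η ≈ 0.480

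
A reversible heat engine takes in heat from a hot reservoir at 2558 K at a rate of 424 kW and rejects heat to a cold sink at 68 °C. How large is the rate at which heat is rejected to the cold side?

Q̇_C ≈ 56.5 kW

T_C = 68 °C → 68 + 273.15 = 341.15 K.
η_rev = 1 − T_C/T_H = 1 − 341.15/2558.00 = 0.8666.
For a reversible cycle Q_C/Q_H = T_C/T_H, so Q_C = 424 × 341.15/2558.00 = 56.5 kW.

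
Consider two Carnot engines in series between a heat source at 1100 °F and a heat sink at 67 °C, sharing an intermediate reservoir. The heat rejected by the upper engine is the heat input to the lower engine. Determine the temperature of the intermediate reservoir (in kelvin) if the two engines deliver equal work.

T_H = 1100 °F → (1100 − 32) × 5/9 = 593.33 °C = 866.48 K.
T_C = 67 °C → 67 + 273.15 = 340.15 K.
For reversible stages Q_m = Q_H·(T_m/T_H). Setting W₁ = Q_H(1 − T_m/T_H) equal to W₂ = Q_m(1 − T_C/T_m) = Q_H·(T_m − T_C)/T_H gives T_H − T_m = T_m − T_C, so T_m = (T_H + T_C)/2 = (866.48 + 340.15)/2 = 603 K.

T_m ≈ 603 K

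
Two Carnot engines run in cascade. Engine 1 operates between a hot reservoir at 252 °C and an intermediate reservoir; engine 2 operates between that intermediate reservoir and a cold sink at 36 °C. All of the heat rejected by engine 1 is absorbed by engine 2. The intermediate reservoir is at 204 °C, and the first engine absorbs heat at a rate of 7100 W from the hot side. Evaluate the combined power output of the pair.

Ẇ_total ≈ 2920 W

T_H = 252 °C → 252 + 273.15 = 525.15 K.
T_C = 36 °C → 36 + 273.15 = 309.15 K.
Two reversible stages in series are equivalent to a single Carnot engine between T_H and T_C, so η_total = 1 − T_C/T_H = 1 − 309.15/525.15 = 0.4113.
W_total = η_total · Q_H = 0.4113 × 7100 = 2920 W.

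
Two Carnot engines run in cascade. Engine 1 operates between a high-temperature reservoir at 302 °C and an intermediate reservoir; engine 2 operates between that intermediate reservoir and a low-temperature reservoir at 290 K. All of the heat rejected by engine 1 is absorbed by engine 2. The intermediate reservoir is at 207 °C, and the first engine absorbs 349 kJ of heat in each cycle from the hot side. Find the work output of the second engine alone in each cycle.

T_H = 302 °C → 302 + 273.15 = 575.15 K.
T_m = 207 °C → 207 + 273.15 = 480.15 K.
Heat entering the second stage: Q_m = Q_H·(T_m/T_H) = 349 × 480.15/575.15 = 291 kJ.
Second-stage efficiency η₂ = 1 − T_C/T_m = 1 − 290.00/480.15 = 0.3960, so W₂ = η₂·Q_m = 115 kJ.

W₂ ≈ 115 kJ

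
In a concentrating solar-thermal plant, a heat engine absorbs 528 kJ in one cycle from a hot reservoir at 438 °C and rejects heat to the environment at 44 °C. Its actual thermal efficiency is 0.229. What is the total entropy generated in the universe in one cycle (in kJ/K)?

T_H = 438 °C → 438 + 273.15 = 711.15 K.
T_C = 44 °C → 44 + 273.15 = 317.15 K.
W = η·Q_H = 0.229 × 528 = 120.9 kJ, so Q_C = Q_H − W = 407.1 kJ.
Reservoir entropy changes: ΔS_H = −Q_H/T_H = −528/711.15 = -0.7425 kJ/K and ΔS_C = +Q_C/T_C = 407.1/317.15 = 1.284 kJ/K.
ΔS_univ = −Q_H/T_H + Q_C/T_C = 0.5411 kJ/K (> 0, since η = 0.229 < η_Carnot = 0.554).

ΔS_univ ≈ 0.5411 kJ/K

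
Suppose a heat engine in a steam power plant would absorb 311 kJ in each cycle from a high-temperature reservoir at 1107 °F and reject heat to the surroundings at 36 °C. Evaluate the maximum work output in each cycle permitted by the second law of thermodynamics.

T_H = 1107 °F → (1107 − 32) × 5/9 = 597.22 °C = 870.37 K.
T_C = 36 °C → 36 + 273.15 = 309.15 K.
By the Carnot theorem, η_max = 1 − T_C/T_H = 1 − 309.15/870.37 = 0.6448.
W_max = η_max · Q_H = 0.6448 × 311 = 200.5 kJ.

W_max ≈ 200.5 kJ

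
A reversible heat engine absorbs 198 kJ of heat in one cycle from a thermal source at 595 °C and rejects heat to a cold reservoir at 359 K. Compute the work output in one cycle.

W ≈ 116.1 kJ

T_H = 595 °C → 595 + 273.15 = 868.15 K.
η_rev = 1 − T_C/T_H = 1 − 359.00/868.15 = 0.5865.
W = η·Q_H = 0.5865 × 198 = 116.1 kJ.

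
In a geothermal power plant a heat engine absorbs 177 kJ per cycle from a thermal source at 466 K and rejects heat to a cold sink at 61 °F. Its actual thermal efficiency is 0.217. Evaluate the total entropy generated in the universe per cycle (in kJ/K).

ΔS_univ ≈ 0.0993 kJ/K

T_C = 61 °F → (61 − 32) × 5/9 = 16.11 °C = 289.26 K.
W = η·Q_H = 0.217 × 177 = 38.41 kJ, so Q_C = Q_H − W = 138.6 kJ.
Reservoir entropy changes: ΔS_H = −Q_H/T_H = −177/466.00 = -0.3798 kJ/K and ΔS_C = +Q_C/T_C = 138.6/289.26 = 0.4791 kJ/K.
ΔS_univ = −Q_H/T_H + Q_C/T_C = 0.0993 kJ/K (> 0, since η = 0.217 < η_Carnot = 0.379).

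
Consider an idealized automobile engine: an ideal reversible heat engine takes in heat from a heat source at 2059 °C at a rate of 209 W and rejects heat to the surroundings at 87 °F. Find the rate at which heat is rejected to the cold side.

Q̇_C ≈ 27.2 W

T_H = 2059 °C → 2059 + 273.15 = 2332.15 K.
T_C = 87 °F → (87 − 32) × 5/9 = 30.56 °C = 303.71 K.
For a reversible engine, η = 1 − T_C/T_H = 1 − 303.71/2332.15 = 0.8698.
For a reversible cycle Q_C/Q_H = T_C/T_H, so Q_C = 209 × 303.71/2332.15 = 27.2 W.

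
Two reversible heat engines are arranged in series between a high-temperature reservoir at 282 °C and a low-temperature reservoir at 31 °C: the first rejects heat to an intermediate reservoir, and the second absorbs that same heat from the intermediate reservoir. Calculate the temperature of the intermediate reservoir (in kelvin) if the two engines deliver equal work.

T_m ≈ 430 K

T_H = 282 °C → 282 + 273.15 = 555.15 K.
T_C = 31 °C → 31 + 273.15 = 304.15 K.
For reversible stages Q_m = Q_H·(T_m/T_H). Setting W₁ = Q_H(1 − T_m/T_H) equal to W₂ = Q_m(1 − T_C/T_m) = Q_H·(T_m − T_C)/T_H gives T_H − T_m = T_m − T_C, so T_m = (T_H + T_C)/2 = (555.15 + 304.15)/2 = 430 K.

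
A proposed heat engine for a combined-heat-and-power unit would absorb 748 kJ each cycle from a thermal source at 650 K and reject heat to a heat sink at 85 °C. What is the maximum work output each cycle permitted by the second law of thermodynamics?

T_C = 85 °C → 85 + 273.15 = 358.15 K.
By the Carnot theorem, η_max = 1 − T_C/T_H = 1 − 358.15/650.00 = 0.4490.
W_max = η_max · Q_H = 0.4490 × 748 = 336 kJ.

W_max ≈ 336 kJ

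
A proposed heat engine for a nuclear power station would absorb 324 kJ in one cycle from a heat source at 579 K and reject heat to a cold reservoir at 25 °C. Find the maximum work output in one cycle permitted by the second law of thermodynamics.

T_C = 25 °C → 25 + 273.15 = 298.15 K.
The upper bound on efficiency is η_max = 1 − T_C/T_H = 1 − 298.15/579.00 = 0.4851.
W_max = η_max · Q_H = 0.4851 × 324 = 157 kJ.

W_max ≈ 157 kJ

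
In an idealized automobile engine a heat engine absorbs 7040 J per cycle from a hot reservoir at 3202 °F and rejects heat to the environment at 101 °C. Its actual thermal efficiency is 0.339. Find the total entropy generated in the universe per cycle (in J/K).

T_H = 3202 °F → (3202 − 32) × 5/9 = 1761.11 °C = 2034.26 K.
T_C = 101 °C → 101 + 273.15 = 374.15 K.
W = η·Q_H = 0.339 × 7040 = 2387 J, so Q_C = Q_H − W = 4653 J.
The hot reservoir loses entropy Q_H/T_H = 7040/2034.26 = 3.461 J/K; the cold reservoir gains Q_C/T_C = 4653/374.15 = 12.44 J/K.
ΔS_univ = −Q_H/T_H + Q_C/T_C = 8.977 J/K (> 0, since η = 0.339 < η_Carnot = 0.816).

ΔS_univ ≈ 8.977 J/K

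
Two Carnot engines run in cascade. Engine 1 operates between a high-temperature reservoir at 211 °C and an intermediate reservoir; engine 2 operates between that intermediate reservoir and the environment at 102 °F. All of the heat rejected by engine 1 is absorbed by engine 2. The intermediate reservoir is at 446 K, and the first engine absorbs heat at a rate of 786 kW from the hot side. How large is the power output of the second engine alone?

Ẇ₂ ≈ 217.5 kW

T_H = 211 °C → 211 + 273.15 = 484.15 K.
T_C = 102 °F → (102 − 32) × 5/9 = 38.89 °C = 312.04 K.
Heat entering the second stage: Q_m = Q_H·(T_m/T_H) = 786 × 446.00/484.15 = 724.1 kW.
Second-stage efficiency η₂ = 1 − T_C/T_m = 1 − 312.04/446.00 = 0.3004, so W₂ = η₂·Q_m = 217.5 kW.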